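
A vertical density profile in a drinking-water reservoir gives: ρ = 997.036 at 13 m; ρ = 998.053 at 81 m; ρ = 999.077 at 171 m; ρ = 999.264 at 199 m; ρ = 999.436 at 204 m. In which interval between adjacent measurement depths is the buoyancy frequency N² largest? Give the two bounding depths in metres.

199–204 m

Compute the density gradient over each adjacent pair:
  13–81 m: Δρ/Δz = 1.017/68 = 0.015 kg m⁻⁴
  81–171 m: Δρ/Δz = 1.024/90 = 0.011 kg m⁻⁴
  171–199 m: Δρ/Δz = 0.187/28 = 6.7 × 10⁻³ kg m⁻⁴
  199–204 m: Δρ/Δz = 0.172/5 = 0.034 kg m⁻⁴
The largest gradient is in the 199–204 m interval — the pycnocline.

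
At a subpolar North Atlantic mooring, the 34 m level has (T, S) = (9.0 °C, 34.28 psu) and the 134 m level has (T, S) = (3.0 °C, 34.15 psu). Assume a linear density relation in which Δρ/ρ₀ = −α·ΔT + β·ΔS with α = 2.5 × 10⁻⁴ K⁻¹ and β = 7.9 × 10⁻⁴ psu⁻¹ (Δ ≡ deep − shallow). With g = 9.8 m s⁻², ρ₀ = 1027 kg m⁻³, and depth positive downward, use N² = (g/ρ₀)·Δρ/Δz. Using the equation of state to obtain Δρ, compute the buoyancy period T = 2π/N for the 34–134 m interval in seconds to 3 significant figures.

ΔT = -6.0 K, ΔS = -0.13 psu (deep − shallow).
Δρ/ρ₀ = −αΔT + βΔS = 1.50 × 10⁻³ − 1.027 × 10⁻⁴ = 1.3973 × 10⁻³, so Δρ ≈ 1.435 kg m⁻³.
N² = (g/ρ₀)·Δρ/Δz = g·(Δρ/ρ₀)/Δz = 9.8 × 1.3973 × 10⁻³ / 100 = 1.3694 × 10⁻⁴ s⁻².
N = √(1.3694 × 10⁻⁴) = 0.011702 rad s⁻¹ → T = 2π/N = 536.93 s ≈ 537 s.

537 s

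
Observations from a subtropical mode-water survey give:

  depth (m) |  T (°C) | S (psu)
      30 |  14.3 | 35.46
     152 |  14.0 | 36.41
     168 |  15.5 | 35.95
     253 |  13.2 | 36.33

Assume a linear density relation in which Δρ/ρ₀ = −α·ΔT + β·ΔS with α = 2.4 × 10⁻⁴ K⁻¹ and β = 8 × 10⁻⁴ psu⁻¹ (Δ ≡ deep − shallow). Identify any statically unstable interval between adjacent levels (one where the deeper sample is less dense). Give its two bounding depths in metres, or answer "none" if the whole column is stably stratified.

Evaluate Δρ/ρ₀ = −αΔT + βΔS across each adjacent pair:
  30–152 m: −αΔT+βΔS = −(2.4 × 10⁻⁴)(-0.3)+(8 × 10⁻⁴)(+0.95) = 8.3 × 10⁻⁴ → stable
  152–168 m: −αΔT+βΔS = −(2.4 × 10⁻⁴)(+1.5)+(8 × 10⁻⁴)(-0.46) = -7.3 × 10⁻⁴ → UNSTABLE
  168–253 m: −αΔT+βΔS = −(2.4 × 10⁻⁴)(-2.3)+(8 × 10⁻⁴)(+0.38) = 8.6 × 10⁻⁴ → stable
The 152–168 m interval has Δρ < 0: lighter water underlies denser water.

152–168 m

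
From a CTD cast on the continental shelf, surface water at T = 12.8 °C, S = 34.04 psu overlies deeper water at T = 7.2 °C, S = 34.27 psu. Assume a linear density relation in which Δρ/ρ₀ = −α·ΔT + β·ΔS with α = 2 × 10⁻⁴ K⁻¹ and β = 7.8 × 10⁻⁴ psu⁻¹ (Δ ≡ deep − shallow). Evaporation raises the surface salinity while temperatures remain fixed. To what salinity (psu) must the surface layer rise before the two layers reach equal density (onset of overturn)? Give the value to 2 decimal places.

Neutral buoyancy requires −α(T_deep − T_surf) + β(S_deep − S_surf′) = 0.
S_surf′ = S_deep − (α/β)·ΔT = 34.27 − (2 × 10⁻⁴/7.8 × 10⁻⁴)·(-5.6) = 35.7059 psu.
Increase required: 35.7059 − 34.04 = 1.6659 psu.

35.71 psu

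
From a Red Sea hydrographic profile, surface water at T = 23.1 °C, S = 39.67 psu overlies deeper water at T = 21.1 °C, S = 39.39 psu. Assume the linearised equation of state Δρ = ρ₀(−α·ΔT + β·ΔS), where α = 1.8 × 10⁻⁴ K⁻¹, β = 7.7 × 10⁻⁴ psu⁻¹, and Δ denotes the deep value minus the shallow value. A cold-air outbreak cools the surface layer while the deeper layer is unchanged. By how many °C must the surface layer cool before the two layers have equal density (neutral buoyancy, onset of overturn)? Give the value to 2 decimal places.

0.80 °C

Neutral buoyancy requires Δρ = 0, i.e. −α(T_deep − T_surf′) + β(S_deep − S_surf) = 0.
T_surf′ = T_deep − (β/α)·ΔS = 21.1 − (7.7 × 10⁻⁴/1.8 × 10⁻⁴)·(-0.28) = 22.2978 °C.
Cooling required: 23.1 − (22.2978) = 0.8022 °C.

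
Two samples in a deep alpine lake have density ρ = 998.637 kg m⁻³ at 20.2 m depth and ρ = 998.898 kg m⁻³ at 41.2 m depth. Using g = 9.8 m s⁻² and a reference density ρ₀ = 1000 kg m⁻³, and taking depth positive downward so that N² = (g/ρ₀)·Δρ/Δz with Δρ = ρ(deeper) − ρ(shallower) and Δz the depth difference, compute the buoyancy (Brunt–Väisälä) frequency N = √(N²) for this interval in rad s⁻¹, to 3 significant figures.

0.0110 rad s⁻¹

Δρ = 998.898 − 998.637 = 0.261 kg m⁻³ over Δz = 41.2 − 20.2 = 21 m.
N² = (9.8/1000) × (0.261/21) = 1.2180 × 10⁻⁴ s⁻².
N = √(1.2180 × 10⁻⁴) = 0.011036 rad s⁻¹ ≈ 0.0110 rad s⁻¹.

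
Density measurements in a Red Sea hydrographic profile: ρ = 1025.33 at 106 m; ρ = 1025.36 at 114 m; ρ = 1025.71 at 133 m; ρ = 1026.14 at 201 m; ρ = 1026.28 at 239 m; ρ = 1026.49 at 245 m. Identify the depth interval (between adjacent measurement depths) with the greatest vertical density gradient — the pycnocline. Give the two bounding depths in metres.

Compute the density gradient over each adjacent pair:
  106–114 m: Δρ/Δz = 0.03/8 = 3.7 × 10⁻³ kg m⁻⁴
  114–133 m: Δρ/Δz = 0.35/19 = 0.018 kg m⁻⁴
  133–201 m: Δρ/Δz = 0.43/68 = 6.3 × 10⁻³ kg m⁻⁴
  201–239 m: Δρ/Δz = 0.14/38 = 3.7 × 10⁻³ kg m⁻⁴
  239–245 m: Δρ/Δz = 0.21/6 = 0.035 kg m⁻⁴
The largest gradient is in the 239–245 m interval — the pycnocline.

239–245 m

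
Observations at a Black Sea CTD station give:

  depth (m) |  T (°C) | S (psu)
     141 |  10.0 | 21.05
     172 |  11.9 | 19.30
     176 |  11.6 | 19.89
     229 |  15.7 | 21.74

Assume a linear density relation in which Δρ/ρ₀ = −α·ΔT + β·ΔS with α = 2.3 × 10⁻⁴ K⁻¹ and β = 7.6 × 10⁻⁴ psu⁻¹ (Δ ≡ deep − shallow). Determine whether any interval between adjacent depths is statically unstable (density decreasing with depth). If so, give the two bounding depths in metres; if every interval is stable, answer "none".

Evaluate Δρ/ρ₀ = −αΔT + βΔS across each adjacent pair:
  141–172 m: −αΔT+βΔS = −(2.3 × 10⁻⁴)(+1.9)+(7.6 × 10⁻⁴)(-1.75) = -1.8 × 10⁻³ → UNSTABLE
  172–176 m: −αΔT+βΔS = −(2.3 × 10⁻⁴)(-0.3)+(7.6 × 10⁻⁴)(+0.59) = 5.2 × 10⁻⁴ → stable
  176–229 m: −αΔT+βΔS = −(2.3 × 10⁻⁴)(+4.1)+(7.6 × 10⁻⁴)(+1.85) = 4.6 × 10⁻⁴ → stable
The 141–172 m interval has Δρ < 0: lighter water underlies denser water.

141–172 m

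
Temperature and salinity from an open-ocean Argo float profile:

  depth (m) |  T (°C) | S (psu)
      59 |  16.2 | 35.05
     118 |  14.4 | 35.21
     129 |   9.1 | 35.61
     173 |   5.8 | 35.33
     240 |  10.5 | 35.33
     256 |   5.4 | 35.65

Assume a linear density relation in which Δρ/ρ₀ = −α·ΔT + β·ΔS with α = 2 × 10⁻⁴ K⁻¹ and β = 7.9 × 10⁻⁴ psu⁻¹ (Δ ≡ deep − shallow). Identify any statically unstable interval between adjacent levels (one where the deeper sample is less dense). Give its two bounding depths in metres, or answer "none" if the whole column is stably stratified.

Evaluate Δρ/ρ₀ = −αΔT + βΔS across each adjacent pair:
  59–118 m: −αΔT+βΔS = −(2 × 10⁻⁴)(-1.8)+(7.9 × 10⁻⁴)(+0.16) = 4.9 × 10⁻⁴ → stable
  118–129 m: −αΔT+βΔS = −(2 × 10⁻⁴)(-5.3)+(7.9 × 10⁻⁴)(+0.40) = 1.4 × 10⁻³ → stable
  129–173 m: −αΔT+βΔS = −(2 × 10⁻⁴)(-3.3)+(7.9 × 10⁻⁴)(-0.28) = 4.4 × 10⁻⁴ → stable
  173–240 m: −αΔT+βΔS = −(2 × 10⁻⁴)(+4.7)+(7.9 × 10⁻⁴)(+0.00) = -9.4 × 10⁻⁴ → UNSTABLE
  240–256 m: −αΔT+βΔS = −(2 × 10⁻⁴)(-5.1)+(7.9 × 10⁻⁴)(+0.32) = 1.3 × 10⁻³ → stable
The 173–240 m interval has Δρ < 0: lighter water underlies denser water.

173–240 m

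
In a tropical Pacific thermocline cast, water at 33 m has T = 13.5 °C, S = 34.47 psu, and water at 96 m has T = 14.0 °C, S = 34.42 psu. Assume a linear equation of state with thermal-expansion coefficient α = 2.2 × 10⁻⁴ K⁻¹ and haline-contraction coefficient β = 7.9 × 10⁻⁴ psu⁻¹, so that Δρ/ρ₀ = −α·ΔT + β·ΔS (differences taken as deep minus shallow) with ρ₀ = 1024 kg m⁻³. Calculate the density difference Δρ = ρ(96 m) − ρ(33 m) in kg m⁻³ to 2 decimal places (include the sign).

-0.15 kg m⁻³

ΔT = +0.5 K, ΔS = -0.05 psu (deep − shallow).
Δρ/ρ₀ = −(2.2 × 10⁻⁴)(+0.5) + (7.9 × 10⁻⁴)(-0.05) = -1.495 × 10⁻⁴.
Δρ = 1024 × (-1.495 × 10⁻⁴) = -0.15 kg m⁻³.
Negative Δρ: lighter below, statically unstable.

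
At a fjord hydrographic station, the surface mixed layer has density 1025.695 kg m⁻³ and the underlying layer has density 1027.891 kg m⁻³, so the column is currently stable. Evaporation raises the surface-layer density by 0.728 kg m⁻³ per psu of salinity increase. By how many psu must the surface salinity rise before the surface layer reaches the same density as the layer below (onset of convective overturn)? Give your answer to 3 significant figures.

3.02 psu

Density deficit of the surface layer: 1027.891 − 1025.695 = 2.196 kg m⁻³.
Required change = 2.196 / 0.728 = 3.02 psu.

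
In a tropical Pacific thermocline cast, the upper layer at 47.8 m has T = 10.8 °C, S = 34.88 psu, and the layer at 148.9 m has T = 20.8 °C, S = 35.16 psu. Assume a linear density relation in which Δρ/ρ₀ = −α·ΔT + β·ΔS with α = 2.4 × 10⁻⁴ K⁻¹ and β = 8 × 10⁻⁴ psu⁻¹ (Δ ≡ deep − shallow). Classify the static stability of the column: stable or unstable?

ΔT = 20.8 − 10.8 = +10.0 K and ΔS = 35.16 − 34.88 = +0.28 psu (deep − shallow).
−αΔT = -2.40 × 10⁻³; βΔS = 2.24 × 10⁻⁴; sum Δρ/ρ₀ = -2.176 × 10⁻³.
Δρ/ρ₀ < 0, so Δρ < 0: deeper water is lighter → statically unstable; the column would overturn.

unstable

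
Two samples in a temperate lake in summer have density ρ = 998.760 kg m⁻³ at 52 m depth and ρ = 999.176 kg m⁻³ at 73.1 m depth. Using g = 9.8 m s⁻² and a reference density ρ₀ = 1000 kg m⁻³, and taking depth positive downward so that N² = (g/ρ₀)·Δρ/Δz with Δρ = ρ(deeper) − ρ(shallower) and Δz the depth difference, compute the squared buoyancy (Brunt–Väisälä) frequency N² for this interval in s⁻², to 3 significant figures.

Δρ = 999.176 − 998.760 = 0.416 kg m⁻³ over Δz = 73.1 − 52 = 21.1 m.
N² = (9.8/1000) × (0.416/21.1) = 1.9321 × 10⁻⁴ s⁻² ≈ 1.93 × 10⁻⁴ s⁻².

1.93 × 10⁻⁴ s⁻²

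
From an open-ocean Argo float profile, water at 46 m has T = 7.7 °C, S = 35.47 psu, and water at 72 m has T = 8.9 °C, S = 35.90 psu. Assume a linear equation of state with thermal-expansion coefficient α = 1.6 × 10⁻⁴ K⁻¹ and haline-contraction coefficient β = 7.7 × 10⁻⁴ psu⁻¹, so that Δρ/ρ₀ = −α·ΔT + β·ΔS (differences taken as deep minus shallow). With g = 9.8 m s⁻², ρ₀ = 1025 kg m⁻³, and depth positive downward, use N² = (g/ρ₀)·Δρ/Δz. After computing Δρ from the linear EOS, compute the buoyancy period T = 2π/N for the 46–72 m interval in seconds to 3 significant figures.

868 s

ΔT = +1.2 K, ΔS = +0.43 psu (deep − shallow).
Δρ/ρ₀ = −αΔT + βΔS = -1.92 × 10⁻⁴ + 3.311 × 10⁻⁴ = 1.391 × 10⁻⁴, so Δρ ≈ 0.1426 kg m⁻³.
N² = (g/ρ₀)·Δρ/Δz = g·(Δρ/ρ₀)/Δz = 9.8 × 1.391 × 10⁻⁴ / 26 = 5.2430 × 10⁻⁵ s⁻².
N = √(5.2430 × 10⁻⁵) = 7.2409 × 10⁻³ rad s⁻¹ → T = 2π/N = 867.74 s ≈ 868 s.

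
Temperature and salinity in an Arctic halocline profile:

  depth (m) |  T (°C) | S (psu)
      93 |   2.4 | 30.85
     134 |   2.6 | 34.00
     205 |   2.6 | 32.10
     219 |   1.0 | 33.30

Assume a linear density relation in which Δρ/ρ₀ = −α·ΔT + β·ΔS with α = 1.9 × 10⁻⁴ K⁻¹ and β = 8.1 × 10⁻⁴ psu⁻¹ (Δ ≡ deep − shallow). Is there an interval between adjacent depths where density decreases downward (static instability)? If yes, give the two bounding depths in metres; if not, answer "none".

134–205 m

Evaluate Δρ/ρ₀ = −αΔT + βΔS across each adjacent pair:
  93–134 m: −αΔT+βΔS = −(1.9 × 10⁻⁴)(+0.2)+(8.1 × 10⁻⁴)(+3.15) = 2.5 × 10⁻³ → stable
  134–205 m: −αΔT+βΔS = −(1.9 × 10⁻⁴)(+0.0)+(8.1 × 10⁻⁴)(-1.90) = -1.5 × 10⁻³ → UNSTABLE
  205–219 m: −αΔT+βΔS = −(1.9 × 10⁻⁴)(-1.6)+(8.1 × 10⁻⁴)(+1.20) = 1.3 × 10⁻³ → stable
The 134–205 m interval has Δρ < 0: lighter water underlies denser water.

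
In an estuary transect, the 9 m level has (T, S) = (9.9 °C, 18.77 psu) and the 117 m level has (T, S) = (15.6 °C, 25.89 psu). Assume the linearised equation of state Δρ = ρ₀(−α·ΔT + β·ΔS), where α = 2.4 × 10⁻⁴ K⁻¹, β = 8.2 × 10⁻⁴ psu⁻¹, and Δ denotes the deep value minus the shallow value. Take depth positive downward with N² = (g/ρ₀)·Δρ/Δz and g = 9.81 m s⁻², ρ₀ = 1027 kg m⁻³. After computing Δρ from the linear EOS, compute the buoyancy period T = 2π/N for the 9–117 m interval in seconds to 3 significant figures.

ΔT = +5.7 K, ΔS = +7.12 psu (deep − shallow).
Δρ/ρ₀ = −αΔT + βΔS = -1.368 × 10⁻³ + 5.8384 × 10⁻³ = 4.4704 × 10⁻³, so Δρ ≈ 4.591 kg m⁻³.
N² = (g/ρ₀)·Δρ/Δz = g·(Δρ/ρ₀)/Δz = 9.81 × 4.4704 × 10⁻³ / 108 = 4.0606 × 10⁻⁴ s⁻².
N = √(4.0606 × 10⁻⁴) = 0.020151 rad s⁻¹ → T = 2π/N = 311.81 s ≈ 312 s.

312 s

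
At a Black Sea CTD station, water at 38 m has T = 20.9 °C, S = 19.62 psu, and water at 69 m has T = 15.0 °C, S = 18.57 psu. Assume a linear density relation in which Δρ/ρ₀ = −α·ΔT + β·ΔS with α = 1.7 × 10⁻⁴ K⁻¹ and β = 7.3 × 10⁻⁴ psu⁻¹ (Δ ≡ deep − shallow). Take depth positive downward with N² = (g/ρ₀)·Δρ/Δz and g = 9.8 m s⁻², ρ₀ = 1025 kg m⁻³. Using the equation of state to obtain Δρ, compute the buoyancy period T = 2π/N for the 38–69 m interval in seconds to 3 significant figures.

727 s

ΔT = -5.9 K, ΔS = -1.05 psu (deep − shallow).
Δρ/ρ₀ = −αΔT + βΔS = 1.003 × 10⁻³ − 7.665 × 10⁻⁴ = 2.365 × 10⁻⁴, so Δρ ≈ 0.2424 kg m⁻³.
N² = (g/ρ₀)·Δρ/Δz = g·(Δρ/ρ₀)/Δz = 9.8 × 2.365 × 10⁻⁴ / 31 = 7.4765 × 10⁻⁵ s⁻².
N = √(7.4765 × 10⁻⁵) = 8.6467 × 10⁻³ rad s⁻¹ → T = 2π/N = 726.66 s ≈ 727 s.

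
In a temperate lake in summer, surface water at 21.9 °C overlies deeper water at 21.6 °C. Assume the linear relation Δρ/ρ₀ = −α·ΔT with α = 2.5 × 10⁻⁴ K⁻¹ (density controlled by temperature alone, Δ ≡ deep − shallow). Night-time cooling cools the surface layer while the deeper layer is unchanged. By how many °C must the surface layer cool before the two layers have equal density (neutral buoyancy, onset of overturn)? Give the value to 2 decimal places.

0.30 °C

With temperature the only control, equal density requires T_surf′ = T_deep.
T_surf′ = 21.6 °C.
Cooling required: 21.9 − 21.6 = 0.30 °C.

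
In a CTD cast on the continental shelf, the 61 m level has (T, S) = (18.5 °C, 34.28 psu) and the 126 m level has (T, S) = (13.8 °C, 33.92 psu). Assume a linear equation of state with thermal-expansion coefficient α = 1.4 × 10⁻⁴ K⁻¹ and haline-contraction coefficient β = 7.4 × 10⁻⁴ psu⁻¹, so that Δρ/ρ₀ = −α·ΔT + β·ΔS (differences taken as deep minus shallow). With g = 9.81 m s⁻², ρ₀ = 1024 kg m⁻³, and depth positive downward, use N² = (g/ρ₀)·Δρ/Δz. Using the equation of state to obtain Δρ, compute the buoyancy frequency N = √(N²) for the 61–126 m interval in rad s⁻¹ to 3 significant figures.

ΔT = -4.7 K, ΔS = -0.36 psu (deep − shallow).
Δρ/ρ₀ = −αΔT + βΔS = 6.58 × 10⁻⁴ − 2.664 × 10⁻⁴ = 3.916 × 10⁻⁴, so Δρ ≈ 0.4010 kg m⁻³.
N² = (g/ρ₀)·Δρ/Δz = g·(Δρ/ρ₀)/Δz = 9.81 × 3.916 × 10⁻⁴ / 65 = 5.9101 × 10⁻⁵ s⁻².
N = √(5.9101 × 10⁻⁵) = 7.6877 × 10⁻³ rad s⁻¹ ≈ 7.69 × 10⁻³ rad s⁻¹.

7.69 × 10⁻³ rad s⁻¹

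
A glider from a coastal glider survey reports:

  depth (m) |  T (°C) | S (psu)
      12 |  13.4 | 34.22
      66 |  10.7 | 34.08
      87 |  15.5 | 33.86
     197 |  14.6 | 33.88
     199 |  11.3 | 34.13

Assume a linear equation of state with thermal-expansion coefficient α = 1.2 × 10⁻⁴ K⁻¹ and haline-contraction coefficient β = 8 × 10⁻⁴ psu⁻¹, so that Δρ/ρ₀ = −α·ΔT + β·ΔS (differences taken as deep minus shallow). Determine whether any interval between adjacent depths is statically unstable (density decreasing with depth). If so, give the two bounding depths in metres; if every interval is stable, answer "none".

Evaluate Δρ/ρ₀ = −αΔT + βΔS across each adjacent pair:
  12–66 m: −αΔT+βΔS = −(1.2 × 10⁻⁴)(-2.7)+(8 × 10⁻⁴)(-0.14) = 2.1 × 10⁻⁴ → stable
  66–87 m: −αΔT+βΔS = −(1.2 × 10⁻⁴)(+4.8)+(8 × 10⁻⁴)(-0.22) = -7.5 × 10⁻⁴ → UNSTABLE
  87–197 m: −αΔT+βΔS = −(1.2 × 10⁻⁴)(-0.9)+(8 × 10⁻⁴)(+0.02) = 1.2 × 10⁻⁴ → stable
  197–199 m: −αΔT+βΔS = −(1.2 × 10⁻⁴)(-3.3)+(8 × 10⁻⁴)(+0.25) = 6.0 × 10⁻⁴ → stable
The 66–87 m interval has Δρ < 0: lighter water underlies denser water.

66–87 m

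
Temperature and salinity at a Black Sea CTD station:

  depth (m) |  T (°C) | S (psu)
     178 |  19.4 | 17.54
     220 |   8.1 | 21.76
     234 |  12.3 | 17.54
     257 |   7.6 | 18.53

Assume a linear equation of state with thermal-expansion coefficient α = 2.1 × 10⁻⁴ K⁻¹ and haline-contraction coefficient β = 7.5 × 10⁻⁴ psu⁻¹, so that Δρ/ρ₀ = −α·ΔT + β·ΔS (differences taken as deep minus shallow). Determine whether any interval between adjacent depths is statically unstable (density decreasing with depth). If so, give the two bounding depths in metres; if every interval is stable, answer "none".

220–234 m

Evaluate Δρ/ρ₀ = −αΔT + βΔS across each adjacent pair:
  178–220 m: −αΔT+βΔS = −(2.1 × 10⁻⁴)(-11.3)+(7.5 × 10⁻⁴)(+4.22) = 5.5 × 10⁻³ → stable
  220–234 m: −αΔT+βΔS = −(2.1 × 10⁻⁴)(+4.2)+(7.5 × 10⁻⁴)(-4.22) = -4.0 × 10⁻³ → UNSTABLE
  234–257 m: −αΔT+βΔS = −(2.1 × 10⁻⁴)(-4.7)+(7.5 × 10⁻⁴)(+0.99) = 1.7 × 10⁻³ → stable
The 220–234 m interval has Δρ < 0: lighter water underlies denser water.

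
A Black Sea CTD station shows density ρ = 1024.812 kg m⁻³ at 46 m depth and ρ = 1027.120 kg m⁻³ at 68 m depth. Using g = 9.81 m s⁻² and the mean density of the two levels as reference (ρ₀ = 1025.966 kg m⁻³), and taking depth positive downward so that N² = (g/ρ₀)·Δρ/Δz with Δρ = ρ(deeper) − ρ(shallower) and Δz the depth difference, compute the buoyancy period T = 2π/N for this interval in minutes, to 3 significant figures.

3.31 min

Δρ = 1027.120 − 1024.812 = 2.308 kg m⁻³ over Δz = 68 − 46 = 22 m.
N² = (9.81/1025.966) × (2.308/22) = 1.0031 × 10⁻³ s⁻².
N = √(1.0031 × 10⁻³) = 0.031672 rad s⁻¹, so T = 2π/N = 198.38 s = 3.3063 min ≈ 3.31 min.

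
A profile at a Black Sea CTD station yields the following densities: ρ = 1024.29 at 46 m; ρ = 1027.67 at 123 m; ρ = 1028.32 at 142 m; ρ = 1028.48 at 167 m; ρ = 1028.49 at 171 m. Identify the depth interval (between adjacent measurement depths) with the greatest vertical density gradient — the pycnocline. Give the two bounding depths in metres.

Compute the density gradient over each adjacent pair:
  46–123 m: Δρ/Δz = 3.38/77 = 0.044 kg m⁻⁴
  123–142 m: Δρ/Δz = 0.65/19 = 0.034 kg m⁻⁴
  142–167 m: Δρ/Δz = 0.16/25 = 6.4 × 10⁻³ kg m⁻⁴
  167–171 m: Δρ/Δz = 0.01/4 = 2.5 × 10⁻³ kg m⁻⁴
The largest gradient is in the 46–123 m interval — the pycnocline.

46–123 m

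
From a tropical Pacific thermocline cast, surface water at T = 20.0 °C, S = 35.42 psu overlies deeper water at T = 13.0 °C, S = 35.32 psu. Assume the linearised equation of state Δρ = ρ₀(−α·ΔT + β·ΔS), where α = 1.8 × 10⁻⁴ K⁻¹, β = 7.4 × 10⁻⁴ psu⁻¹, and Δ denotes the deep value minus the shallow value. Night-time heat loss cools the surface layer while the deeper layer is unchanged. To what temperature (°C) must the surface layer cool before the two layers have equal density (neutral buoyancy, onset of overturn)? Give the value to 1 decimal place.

13.4 °C

Neutral buoyancy requires Δρ = 0, i.e. −α(T_deep − T_surf′) + β(S_deep − S_surf) = 0.
T_surf′ = T_deep − (β/α)·ΔS = 13.0 − (7.4 × 10⁻⁴/1.8 × 10⁻⁴)·(-0.10) = 13.411 °C.
Cooling required: 20.0 − (13.411) = 6.589 °C.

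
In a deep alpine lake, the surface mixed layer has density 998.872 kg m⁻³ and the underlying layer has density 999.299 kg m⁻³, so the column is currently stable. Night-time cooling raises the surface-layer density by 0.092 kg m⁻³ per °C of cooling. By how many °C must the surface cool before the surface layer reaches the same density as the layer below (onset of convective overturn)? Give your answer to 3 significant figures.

4.64 °C

Density deficit of the surface layer: 999.299 − 998.872 = 0.427 kg m⁻³.
Required change = 0.427 / 0.092 = 4.64 °C.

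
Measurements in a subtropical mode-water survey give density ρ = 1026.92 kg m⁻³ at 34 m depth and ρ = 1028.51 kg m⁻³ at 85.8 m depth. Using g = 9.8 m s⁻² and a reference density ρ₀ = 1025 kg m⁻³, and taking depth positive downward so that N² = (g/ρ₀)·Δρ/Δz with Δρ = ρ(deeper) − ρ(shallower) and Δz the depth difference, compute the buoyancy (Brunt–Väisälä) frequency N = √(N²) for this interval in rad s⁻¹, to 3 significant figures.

Δρ = 1028.51 − 1026.92 = 1.59 kg m⁻³ over Δz = 85.8 − 34 = 51.8 m.
N² = (9.8/1025) × (1.59/51.8) = 2.9347 × 10⁻⁴ s⁻².
N = √(2.9347 × 10⁻⁴) = 0.017131 rad s⁻¹ ≈ 0.0171 rad s⁻¹.

0.0171 rad s⁻¹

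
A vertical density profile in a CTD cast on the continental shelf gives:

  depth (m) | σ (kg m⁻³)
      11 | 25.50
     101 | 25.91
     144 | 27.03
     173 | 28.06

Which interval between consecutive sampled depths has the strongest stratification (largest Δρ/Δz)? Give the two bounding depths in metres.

Compute the density gradient over each adjacent pair:
  11–101 m: Δρ/Δz = 0.41/90 = 4.6 × 10⁻³ kg m⁻⁴
  101–144 m: Δρ/Δz = 1.12/43 = 0.026 kg m⁻⁴
  144–173 m: Δρ/Δz = 1.03/29 = 0.036 kg m⁻⁴
The largest gradient is in the 144–173 m interval — the pycnocline.

144–173 m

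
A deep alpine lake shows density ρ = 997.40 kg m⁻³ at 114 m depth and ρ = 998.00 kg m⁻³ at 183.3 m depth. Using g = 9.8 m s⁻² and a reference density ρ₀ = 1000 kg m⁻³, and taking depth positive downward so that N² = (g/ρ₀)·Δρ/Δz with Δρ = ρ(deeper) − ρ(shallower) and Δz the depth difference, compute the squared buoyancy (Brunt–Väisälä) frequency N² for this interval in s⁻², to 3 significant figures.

Δρ = 998.00 − 997.40 = 0.60 kg m⁻³ over Δz = 183.3 − 114 = 69.3 m.
N² = (9.8/1000) × (0.60/69.3) = 8.4848 × 10⁻⁵ s⁻² ≈ 8.48 × 10⁻⁵ s⁻².

8.48 × 10⁻⁵ s⁻²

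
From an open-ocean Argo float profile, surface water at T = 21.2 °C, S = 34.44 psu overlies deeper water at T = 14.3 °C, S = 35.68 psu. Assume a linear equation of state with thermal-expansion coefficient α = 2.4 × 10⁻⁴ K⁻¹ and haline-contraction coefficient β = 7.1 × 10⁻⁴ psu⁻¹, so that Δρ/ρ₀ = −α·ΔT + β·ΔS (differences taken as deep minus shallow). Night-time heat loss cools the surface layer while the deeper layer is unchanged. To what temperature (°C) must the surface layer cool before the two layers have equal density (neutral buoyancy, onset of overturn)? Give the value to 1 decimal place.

10.6 °C

Neutral buoyancy requires Δρ = 0, i.e. −α(T_deep − T_surf′) + β(S_deep − S_surf) = 0.
T_surf′ = T_deep − (β/α)·ΔS = 14.3 − (7.1 × 10⁻⁴/2.4 × 10⁻⁴)·(+1.24) = 10.632 °C.
Cooling required: 21.2 − (10.632) = 10.568 °C.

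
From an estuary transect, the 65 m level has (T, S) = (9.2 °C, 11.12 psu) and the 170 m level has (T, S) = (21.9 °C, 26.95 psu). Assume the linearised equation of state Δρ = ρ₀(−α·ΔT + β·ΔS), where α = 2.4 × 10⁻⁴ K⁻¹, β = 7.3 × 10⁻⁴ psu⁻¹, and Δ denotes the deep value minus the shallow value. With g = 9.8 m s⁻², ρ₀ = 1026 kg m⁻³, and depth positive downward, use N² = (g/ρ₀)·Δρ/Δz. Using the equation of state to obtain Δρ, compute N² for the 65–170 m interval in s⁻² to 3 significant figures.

ΔT = +12.7 K, ΔS = +15.83 psu (deep − shallow).
Δρ/ρ₀ = −αΔT + βΔS = -3.048 × 10⁻³ + 0.0115559 = 8.5079 × 10⁻³, so Δρ ≈ 8.729 kg m⁻³.
N² = (g/ρ₀)·Δρ/Δz = g·(Δρ/ρ₀)/Δz = 9.8 × 8.5079 × 10⁻³ / 105 = 7.9407 × 10⁻⁴ s⁻² ≈ 7.94 × 10⁻⁴ s⁻².

7.94 × 10⁻⁴ s⁻²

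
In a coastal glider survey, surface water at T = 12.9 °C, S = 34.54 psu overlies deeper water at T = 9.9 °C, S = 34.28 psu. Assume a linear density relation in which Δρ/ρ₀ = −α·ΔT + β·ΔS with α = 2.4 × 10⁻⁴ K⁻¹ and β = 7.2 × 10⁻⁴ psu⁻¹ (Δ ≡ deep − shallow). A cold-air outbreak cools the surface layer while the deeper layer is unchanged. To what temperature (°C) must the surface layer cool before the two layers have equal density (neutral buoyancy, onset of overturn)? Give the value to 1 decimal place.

Neutral buoyancy requires Δρ = 0, i.e. −α(T_deep − T_surf′) + β(S_deep − S_surf) = 0.
T_surf′ = T_deep − (β/α)·ΔS = 9.9 − (7.2 × 10⁻⁴/2.4 × 10⁻⁴)·(-0.26) = 10.680 °C.
Cooling required: 12.9 − (10.680) = 2.220 °C.

10.7 °C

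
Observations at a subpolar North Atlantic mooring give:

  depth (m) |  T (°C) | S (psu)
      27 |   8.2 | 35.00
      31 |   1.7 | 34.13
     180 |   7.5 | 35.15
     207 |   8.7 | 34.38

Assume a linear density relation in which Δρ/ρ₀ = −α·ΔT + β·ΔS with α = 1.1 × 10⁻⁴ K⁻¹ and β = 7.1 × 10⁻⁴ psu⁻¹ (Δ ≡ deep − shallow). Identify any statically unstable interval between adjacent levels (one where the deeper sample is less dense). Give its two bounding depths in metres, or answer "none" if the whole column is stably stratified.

180–207 m

Evaluate Δρ/ρ₀ = −αΔT + βΔS across each adjacent pair:
  27–31 m: −αΔT+βΔS = −(1.1 × 10⁻⁴)(-6.5)+(7.1 × 10⁻⁴)(-0.87) = 9.7 × 10⁻⁵ → stable
  31–180 m: −αΔT+βΔS = −(1.1 × 10⁻⁴)(+5.8)+(7.1 × 10⁻⁴)(+1.02) = 8.6 × 10⁻⁵ → stable
  180–207 m: −αΔT+βΔS = −(1.1 × 10⁻⁴)(+1.2)+(7.1 × 10⁻⁴)(-0.77) = -6.8 × 10⁻⁴ → UNSTABLE
The 180–207 m interval has Δρ < 0: lighter water underlies denser water.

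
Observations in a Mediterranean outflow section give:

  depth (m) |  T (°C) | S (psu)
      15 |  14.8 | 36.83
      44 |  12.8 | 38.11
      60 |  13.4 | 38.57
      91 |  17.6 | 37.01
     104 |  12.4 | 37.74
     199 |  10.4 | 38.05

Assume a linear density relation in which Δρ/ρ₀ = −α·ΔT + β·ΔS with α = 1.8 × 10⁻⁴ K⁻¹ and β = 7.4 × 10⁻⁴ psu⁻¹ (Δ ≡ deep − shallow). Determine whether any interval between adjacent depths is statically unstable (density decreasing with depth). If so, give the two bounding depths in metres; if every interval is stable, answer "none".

60–91 m

Evaluate Δρ/ρ₀ = −αΔT + βΔS across each adjacent pair:
  15–44 m: −αΔT+βΔS = −(1.8 × 10⁻⁴)(-2.0)+(7.4 × 10⁻⁴)(+1.28) = 1.3 × 10⁻³ → stable
  44–60 m: −αΔT+βΔS = −(1.8 × 10⁻⁴)(+0.6)+(7.4 × 10⁻⁴)(+0.46) = 2.3 × 10⁻⁴ → stable
  60–91 m: −αΔT+βΔS = −(1.8 × 10⁻⁴)(+4.2)+(7.4 × 10⁻⁴)(-1.56) = -1.9 × 10⁻³ → UNSTABLE
  91–104 m: −αΔT+βΔS = −(1.8 × 10⁻⁴)(-5.2)+(7.4 × 10⁻⁴)(+0.73) = 1.5 × 10⁻³ → stable
  104–199 m: −αΔT+βΔS = −(1.8 × 10⁻⁴)(-2.0)+(7.4 × 10⁻⁴)(+0.31) = 5.9 × 10⁻⁴ → stable
The 60–91 m interval has Δρ < 0: lighter water underlies denser water.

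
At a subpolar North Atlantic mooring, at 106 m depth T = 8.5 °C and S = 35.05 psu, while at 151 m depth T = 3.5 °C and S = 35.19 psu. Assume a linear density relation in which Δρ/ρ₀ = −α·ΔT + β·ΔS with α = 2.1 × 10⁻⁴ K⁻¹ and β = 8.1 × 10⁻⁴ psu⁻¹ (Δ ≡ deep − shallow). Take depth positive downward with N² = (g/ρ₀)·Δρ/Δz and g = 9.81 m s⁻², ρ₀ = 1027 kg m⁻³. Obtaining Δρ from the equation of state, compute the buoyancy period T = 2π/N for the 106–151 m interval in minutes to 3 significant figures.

6.58 min

ΔT = -5.0 K, ΔS = +0.14 psu (deep − shallow).
Δρ/ρ₀ = −αΔT + βΔS = 1.05 × 10⁻³ + 1.134 × 10⁻⁴ = 1.1634 × 10⁻³, so Δρ ≈ 1.195 kg m⁻³.
N² = (g/ρ₀)·Δρ/Δz = g·(Δρ/ρ₀)/Δz = 9.81 × 1.1634 × 10⁻³ / 45 = 2.5362 × 10⁻⁴ s⁻².
N = √(2.5362 × 10⁻⁴) = 0.015925 rad s⁻¹ → T = 2π/N = 394.55 s = 6.5758 min ≈ 6.58 min.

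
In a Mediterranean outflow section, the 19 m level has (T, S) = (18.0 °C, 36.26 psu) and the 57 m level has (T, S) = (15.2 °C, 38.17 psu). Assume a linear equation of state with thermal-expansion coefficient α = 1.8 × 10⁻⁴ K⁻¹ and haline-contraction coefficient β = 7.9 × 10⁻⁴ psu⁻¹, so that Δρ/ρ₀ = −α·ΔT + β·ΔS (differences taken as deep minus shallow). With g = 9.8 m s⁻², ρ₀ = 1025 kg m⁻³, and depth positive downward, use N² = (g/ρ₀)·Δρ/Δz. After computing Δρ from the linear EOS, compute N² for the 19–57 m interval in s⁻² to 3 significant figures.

ΔT = -2.8 K, ΔS = +1.91 psu (deep − shallow).
Δρ/ρ₀ = −αΔT + βΔS = 5.04 × 10⁻⁴ + 1.5089 × 10⁻³ = 2.0129 × 10⁻³, so Δρ ≈ 2.063 kg m⁻³.
N² = (g/ρ₀)·Δρ/Δz = g·(Δρ/ρ₀)/Δz = 9.8 × 2.0129 × 10⁻³ / 38 = 5.1912 × 10⁻⁴ s⁻² ≈ 5.19 × 10⁻⁴ s⁻².

5.19 × 10⁻⁴ s⁻²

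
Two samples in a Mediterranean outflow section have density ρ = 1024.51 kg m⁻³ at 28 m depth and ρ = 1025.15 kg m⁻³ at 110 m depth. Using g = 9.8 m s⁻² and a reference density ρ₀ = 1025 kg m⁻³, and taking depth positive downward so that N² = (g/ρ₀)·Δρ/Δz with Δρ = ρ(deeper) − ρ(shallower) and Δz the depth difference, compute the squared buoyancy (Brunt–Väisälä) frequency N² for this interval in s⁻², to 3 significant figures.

7.46 × 10⁻⁵ s⁻²

Δρ = 1025.15 − 1024.51 = 0.64 kg m⁻³ over Δz = 110 − 28 = 82 m.
N² = (9.8/1025) × (0.64/82) = 7.4622 × 10⁻⁵ s⁻² ≈ 7.46 × 10⁻⁵ s⁻².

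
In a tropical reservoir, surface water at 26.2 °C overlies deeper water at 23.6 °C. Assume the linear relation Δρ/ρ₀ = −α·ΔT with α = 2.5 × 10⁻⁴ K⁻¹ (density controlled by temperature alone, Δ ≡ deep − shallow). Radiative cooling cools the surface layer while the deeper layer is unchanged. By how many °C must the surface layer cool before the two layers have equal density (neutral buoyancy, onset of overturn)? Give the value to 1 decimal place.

With temperature the only control, equal density requires T_surf′ = T_deep.
T_surf′ = 23.6 °C.
Cooling required: 26.2 − 23.6 = 2.6 °C.

2.6 °C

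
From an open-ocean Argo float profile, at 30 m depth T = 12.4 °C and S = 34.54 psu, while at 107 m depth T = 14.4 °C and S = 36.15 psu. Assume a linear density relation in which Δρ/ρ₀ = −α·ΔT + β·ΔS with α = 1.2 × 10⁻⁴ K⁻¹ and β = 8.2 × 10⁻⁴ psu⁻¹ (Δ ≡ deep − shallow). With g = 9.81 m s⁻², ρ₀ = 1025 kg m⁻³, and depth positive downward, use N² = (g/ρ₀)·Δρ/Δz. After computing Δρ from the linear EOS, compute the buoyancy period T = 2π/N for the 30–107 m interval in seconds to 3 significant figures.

536 s

ΔT = +2.0 K, ΔS = +1.61 psu (deep − shallow).
Δρ/ρ₀ = −αΔT + βΔS = -2.40 × 10⁻⁴ + 1.3202 × 10⁻³ = 1.0802 × 10⁻³, so Δρ ≈ 1.107 kg m⁻³.
N² = (g/ρ₀)·Δρ/Δz = g·(Δρ/ρ₀)/Δz = 9.81 × 1.0802 × 10⁻³ / 77 = 1.3762 × 10⁻⁴ s⁻².
N = √(1.3762 × 10⁻⁴) = 0.011731 rad s⁻¹ → T = 2π/N = 535.61 s ≈ 536 s.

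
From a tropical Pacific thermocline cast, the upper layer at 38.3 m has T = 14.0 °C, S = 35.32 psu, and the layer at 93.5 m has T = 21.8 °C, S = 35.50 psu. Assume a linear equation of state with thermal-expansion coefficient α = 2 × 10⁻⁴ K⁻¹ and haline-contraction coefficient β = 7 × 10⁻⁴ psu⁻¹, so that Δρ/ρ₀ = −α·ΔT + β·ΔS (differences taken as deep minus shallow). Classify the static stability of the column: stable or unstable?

ΔT = 21.8 − 14.0 = +7.8 K and ΔS = 35.50 − 35.32 = +0.18 psu (deep − shallow).
−αΔT = -1.56 × 10⁻³; βΔS = 1.26 × 10⁻⁴; sum Δρ/ρ₀ = -1.434 × 10⁻³.
Δρ/ρ₀ < 0, so Δρ < 0: deeper water is lighter → statically unstable; the column would overturn.

unstable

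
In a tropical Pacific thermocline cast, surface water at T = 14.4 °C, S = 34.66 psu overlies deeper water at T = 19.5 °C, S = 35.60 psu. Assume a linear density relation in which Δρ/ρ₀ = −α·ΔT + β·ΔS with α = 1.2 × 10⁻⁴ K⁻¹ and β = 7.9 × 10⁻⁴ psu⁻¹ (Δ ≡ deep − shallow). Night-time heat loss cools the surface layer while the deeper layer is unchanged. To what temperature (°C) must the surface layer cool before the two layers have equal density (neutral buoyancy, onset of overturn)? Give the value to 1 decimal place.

13.3 °C

Neutral buoyancy requires Δρ = 0, i.e. −α(T_deep − T_surf′) + β(S_deep − S_surf) = 0.
T_surf′ = T_deep − (β/α)·ΔS = 19.5 − (7.9 × 10⁻⁴/1.2 × 10⁻⁴)·(+0.94) = 13.312 °C.
Cooling required: 14.4 − (13.312) = 1.088 °C.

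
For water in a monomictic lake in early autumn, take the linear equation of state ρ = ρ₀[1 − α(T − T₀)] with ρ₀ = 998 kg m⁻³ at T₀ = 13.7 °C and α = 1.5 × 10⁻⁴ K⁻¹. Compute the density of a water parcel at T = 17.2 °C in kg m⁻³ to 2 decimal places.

997.48 kg m⁻³

T − T₀ = +3.5 K.
Bracket = 1 − α·(+3.5) = 1 + (-5.25 × 10⁻⁴) = 0.9994750.
ρ = 998 × 0.9994750 = 997.48 kg m⁻³.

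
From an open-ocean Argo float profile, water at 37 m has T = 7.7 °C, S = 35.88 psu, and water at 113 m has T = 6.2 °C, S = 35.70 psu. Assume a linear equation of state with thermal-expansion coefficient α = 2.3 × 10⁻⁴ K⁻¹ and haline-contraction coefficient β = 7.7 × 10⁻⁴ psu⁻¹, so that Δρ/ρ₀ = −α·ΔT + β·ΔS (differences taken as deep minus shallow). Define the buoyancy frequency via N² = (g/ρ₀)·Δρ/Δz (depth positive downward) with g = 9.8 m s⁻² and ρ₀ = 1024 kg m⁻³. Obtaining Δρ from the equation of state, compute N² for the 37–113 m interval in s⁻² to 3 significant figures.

2.66 × 10⁻⁵ s⁻²

ΔT = -1.5 K, ΔS = -0.18 psu (deep − shallow).
Δρ/ρ₀ = −αΔT + βΔS = 3.45 × 10⁻⁴ − 1.386 × 10⁻⁴ = 2.064 × 10⁻⁴, so Δρ ≈ 0.2114 kg m⁻³.
N² = (g/ρ₀)·Δρ/Δz = g·(Δρ/ρ₀)/Δz = 9.8 × 2.064 × 10⁻⁴ / 76 = 2.6615 × 10⁻⁵ s⁻² ≈ 2.66 × 10⁻⁵ s⁻².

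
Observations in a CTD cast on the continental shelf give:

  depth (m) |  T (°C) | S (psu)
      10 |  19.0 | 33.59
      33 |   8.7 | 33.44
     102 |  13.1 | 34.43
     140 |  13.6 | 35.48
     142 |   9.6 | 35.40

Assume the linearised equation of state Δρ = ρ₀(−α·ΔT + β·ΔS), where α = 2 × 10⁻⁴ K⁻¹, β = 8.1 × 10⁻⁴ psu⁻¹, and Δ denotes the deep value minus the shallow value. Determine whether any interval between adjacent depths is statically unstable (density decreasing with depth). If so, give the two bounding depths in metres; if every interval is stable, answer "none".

Evaluate Δρ/ρ₀ = −αΔT + βΔS across each adjacent pair:
  10–33 m: −αΔT+βΔS = −(2 × 10⁻⁴)(-10.3)+(8.1 × 10⁻⁴)(-0.15) = 1.9 × 10⁻³ → stable
  33–102 m: −αΔT+βΔS = −(2 × 10⁻⁴)(+4.4)+(8.1 × 10⁻⁴)(+0.99) = -7.8 × 10⁻⁵ → UNSTABLE
  102–140 m: −αΔT+βΔS = −(2 × 10⁻⁴)(+0.5)+(8.1 × 10⁻⁴)(+1.05) = 7.5 × 10⁻⁴ → stable
  140–142 m: −αΔT+βΔS = −(2 × 10⁻⁴)(-4.0)+(8.1 × 10⁻⁴)(-0.08) = 7.4 × 10⁻⁴ → stable
The 33–102 m interval has Δρ < 0: lighter water underlies denser water.

33–102 m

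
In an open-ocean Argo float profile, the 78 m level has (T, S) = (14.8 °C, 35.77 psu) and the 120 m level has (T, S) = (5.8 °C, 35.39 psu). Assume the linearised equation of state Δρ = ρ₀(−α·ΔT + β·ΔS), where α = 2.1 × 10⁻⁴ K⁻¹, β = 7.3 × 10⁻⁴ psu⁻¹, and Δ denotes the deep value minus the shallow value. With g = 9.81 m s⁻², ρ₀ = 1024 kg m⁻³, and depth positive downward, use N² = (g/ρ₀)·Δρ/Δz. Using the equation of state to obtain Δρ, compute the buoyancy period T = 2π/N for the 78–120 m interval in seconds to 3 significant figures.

324 s

ΔT = -9.0 K, ΔS = -0.38 psu (deep − shallow).
Δρ/ρ₀ = −αΔT + βΔS = 1.89 × 10⁻³ − 2.774 × 10⁻⁴ = 1.6126 × 10⁻³, so Δρ ≈ 1.651 kg m⁻³.
N² = (g/ρ₀)·Δρ/Δz = g·(Δρ/ρ₀)/Δz = 9.81 × 1.6126 × 10⁻³ / 42 = 3.7666 × 10⁻⁴ s⁻².
N = √(3.7666 × 10⁻⁴) = 0.019408 rad s⁻¹ → T = 2π/N = 323.74 s ≈ 324 s.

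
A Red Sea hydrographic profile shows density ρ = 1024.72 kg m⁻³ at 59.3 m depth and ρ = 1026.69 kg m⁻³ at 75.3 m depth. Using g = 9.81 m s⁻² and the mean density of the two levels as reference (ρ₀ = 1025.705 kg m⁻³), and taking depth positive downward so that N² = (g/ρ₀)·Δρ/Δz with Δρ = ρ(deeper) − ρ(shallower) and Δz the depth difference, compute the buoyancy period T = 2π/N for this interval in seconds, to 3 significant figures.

183 s

Δρ = 1026.69 − 1024.72 = 1.97 kg m⁻³ over Δz = 75.3 − 59.3 = 16 m.
N² = (9.81/1025.705) × (1.97/16) = 1.1776 × 10⁻³ s⁻².
N = √(1.1776 × 10⁻³) = 0.034316 rad s⁻¹, so T = 2π/N = 183.10 s ≈ 183 s.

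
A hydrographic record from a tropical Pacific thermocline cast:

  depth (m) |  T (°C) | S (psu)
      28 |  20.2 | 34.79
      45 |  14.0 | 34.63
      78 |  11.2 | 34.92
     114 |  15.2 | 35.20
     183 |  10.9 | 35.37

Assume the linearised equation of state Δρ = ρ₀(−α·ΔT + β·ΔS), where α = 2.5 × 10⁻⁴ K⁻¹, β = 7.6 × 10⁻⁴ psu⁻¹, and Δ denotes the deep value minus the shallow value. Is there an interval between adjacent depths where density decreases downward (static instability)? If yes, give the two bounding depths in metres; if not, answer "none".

Evaluate Δρ/ρ₀ = −αΔT + βΔS across each adjacent pair:
  28–45 m: −αΔT+βΔS = −(2.5 × 10⁻⁴)(-6.2)+(7.6 × 10⁻⁴)(-0.16) = 1.4 × 10⁻³ → stable
  45–78 m: −αΔT+βΔS = −(2.5 × 10⁻⁴)(-2.8)+(7.6 × 10⁻⁴)(+0.29) = 9.2 × 10⁻⁴ → stable
  78–114 m: −αΔT+βΔS = −(2.5 × 10⁻⁴)(+4.0)+(7.6 × 10⁻⁴)(+0.28) = -7.9 × 10⁻⁴ → UNSTABLE
  114–183 m: −αΔT+βΔS = −(2.5 × 10⁻⁴)(-4.3)+(7.6 × 10⁻⁴)(+0.17) = 1.2 × 10⁻³ → stable
The 78–114 m interval has Δρ < 0: lighter water underlies denser water.

78–114 m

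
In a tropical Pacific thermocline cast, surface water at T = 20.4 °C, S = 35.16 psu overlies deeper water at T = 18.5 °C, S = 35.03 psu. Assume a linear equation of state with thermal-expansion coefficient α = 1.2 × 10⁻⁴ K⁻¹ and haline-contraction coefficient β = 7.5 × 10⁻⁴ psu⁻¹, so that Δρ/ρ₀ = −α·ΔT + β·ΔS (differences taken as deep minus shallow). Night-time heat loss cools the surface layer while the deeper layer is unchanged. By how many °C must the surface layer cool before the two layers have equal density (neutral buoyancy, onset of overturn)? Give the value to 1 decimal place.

Neutral buoyancy requires Δρ = 0, i.e. −α(T_deep − T_surf′) + β(S_deep − S_surf) = 0.
T_surf′ = T_deep − (β/α)·ΔS = 18.5 − (7.5 × 10⁻⁴/1.2 × 10⁻⁴)·(-0.13) = 19.312 °C.
Cooling required: 20.4 − (19.312) = 1.088 °C.

1.1 °C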